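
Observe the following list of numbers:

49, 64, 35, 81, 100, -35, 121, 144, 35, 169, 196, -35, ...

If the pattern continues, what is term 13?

225

Positions follow the repeating pattern AAB; grouping by letter gives 2 tracks.
Track A = 49, 64, 81, 100, 121, 144, 169, 196: perfect squares starting at 7².
Track B = 35, -35, 35, -35: alternating ±35.
Term 13 comes from track A (its 9th entry): 225.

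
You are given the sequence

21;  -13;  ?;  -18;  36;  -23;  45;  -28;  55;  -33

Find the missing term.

28

Taking every 2nd term gives 2 separate tracks.
Track A = 21, ?, 36, 45, 55: triangular numbers n(n+1)/2 for n = 6, 7, ….
Track B = -13, -18, -23, -28, -33: subtracting 5 each time.
Filling track A at index 2 by its rule yields 28.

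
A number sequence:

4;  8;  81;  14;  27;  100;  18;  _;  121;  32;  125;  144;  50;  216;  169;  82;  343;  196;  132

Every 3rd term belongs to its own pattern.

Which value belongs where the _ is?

64

Split by position mod 3: positions 1, 4, 7, … form one track, and each other residue class forms its own.
Track A: 4, 14, 18, 32, 50, 82, 132. Fibonacci-style (each term is the sum of the two before it).
Track B: 8, 27, ?, 125, 216, 343. The cubes 2³, 3³, 4³, ….
Track C: 81, 100, 121, 144, 169, 196. Consecutive squares n² from n = 9.
Track B's pattern makes the blank 64.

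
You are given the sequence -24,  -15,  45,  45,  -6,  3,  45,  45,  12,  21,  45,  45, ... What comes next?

30

Reading positions in blocks of 4 reveals the pattern AABB — 2 tracks woven together.
Stream A: -24, -15, -6, 3, 12, 21. Adding 9 each time.
Stream B: 45, 45, 45, 45, 45, 45. The constant sequence 45.
Position 13 falls in stream A as its term 7, giving 30.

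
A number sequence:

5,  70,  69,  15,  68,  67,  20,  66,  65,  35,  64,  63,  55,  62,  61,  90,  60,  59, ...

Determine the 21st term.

The slot pattern repeats as ABB (period 3), so there are 2 interleaved tracks.
Stream A is 5, 15, 20, 35, 55, 90, which is each term equals the sum of the previous two.
Stream B is 70, 69, 68, 67, 66, 65, 64, 63, 62, 61, 60, 59, which is arithmetic, step −1.
Term 21 comes from stream B (its 14th entry): 57.

57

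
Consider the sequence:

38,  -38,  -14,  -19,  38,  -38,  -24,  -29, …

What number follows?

38

The slot pattern repeats as AABB (period 4), so there are 2 interleaved tracks.
Subsequence A: 38, -38, 38, -38 — alternating ±38.
Subsequence B: -14, -19, -24, -29 — arithmetic, step −5.
Position 9 falls in subsequence A as its term 5, giving 38.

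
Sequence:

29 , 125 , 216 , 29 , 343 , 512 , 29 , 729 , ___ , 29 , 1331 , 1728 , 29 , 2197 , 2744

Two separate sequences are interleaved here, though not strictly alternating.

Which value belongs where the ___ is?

1000

Reading positions in blocks of 3 reveals the pattern ABB — 2 tracks woven together.
Stream A: 29, 29, 29, 29, 29 — constant 29.
Stream B: 125, 216, 343, 512, 729, ?, 1331, 1728, 2197, 2744 — the cubes 5³, 6³, 7³, ….
The gap is stream B's term 6; the rule gives 1000.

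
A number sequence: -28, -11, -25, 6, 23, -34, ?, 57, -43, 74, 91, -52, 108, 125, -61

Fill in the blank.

Reading positions in blocks of 3 reveals the pattern AAB — 2 tracks woven together.
Track A: -28, -11, 6, 23, ?, 57, 74, 91, 108, 125 — arithmetic, step +17.
Track B: -25, -34, -43, -52, -61 — arithmetic, step −9.
So the missing entry in track A is 40.

40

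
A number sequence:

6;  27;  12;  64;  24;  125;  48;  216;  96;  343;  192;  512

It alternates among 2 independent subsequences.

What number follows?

384

Taking every 2nd term gives 2 separate tracks.
Track A: 6, 12, 24, 48, 96, 192. A geometric progression (common ratio 2).
Track B: 27, 64, 125, 216, 343, 512. Consecutive cubes n³ from n = 3.
The 13th slot belongs to track A; its 7th term is 384.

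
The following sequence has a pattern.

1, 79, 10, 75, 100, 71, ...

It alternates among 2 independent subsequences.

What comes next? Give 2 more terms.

Positions 1, 3, 5, … form one subsequence and positions 2, 4, 6, … form another.
Subsequence A: 1, 10, 100. A geometric progression (common ratio 10).
Subsequence B: 79, 75, 71. Subtracting 4 each time.
Position 7 → subsequence A, term 4 = 1000.
Term 8 comes from subsequence B (its 4th entry): 67.

1000, 67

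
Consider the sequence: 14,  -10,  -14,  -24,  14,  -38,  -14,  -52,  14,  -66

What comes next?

-14

Taking every 2nd term gives 2 separate tracks.
Stream A = 14, -14, 14, -14, 14: alternating ±14.
Stream B = -10, -24, -38, -52, -66: subtracting 14 each time.
Position 11 → stream A, term 6 = -14.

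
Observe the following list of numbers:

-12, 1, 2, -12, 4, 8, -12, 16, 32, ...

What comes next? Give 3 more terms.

Positions follow the repeating pattern ABB; grouping by letter gives 2 tracks.
Track A: -12, -12, -12. The constant sequence -12.
Track B: 1, 2, 4, 8, 16, 32. Powers 2^0, 2^1, 2^2, ….
Position 10 → track A, term 4 = -12.
The 11th slot belongs to track B; its 7th term is 64.
Term 12 comes from track B (its 8th entry): 128.

-12, 64, 128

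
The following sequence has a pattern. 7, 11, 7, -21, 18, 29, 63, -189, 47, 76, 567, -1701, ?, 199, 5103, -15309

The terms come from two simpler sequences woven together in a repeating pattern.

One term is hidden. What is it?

Reading positions in blocks of 4 reveals the pattern AABB — 2 tracks woven together.
Stream A: 7, 11, 18, 29, 47, 76, ?, 199. A Fibonacci-like recurrence a_n = a_{n-1} + a_{n-2}.
Stream B: 7, -21, 63, -189, 567, -1701, 5103, -15309. Geometric with ratio -3.
The gap is stream A's term 7; the rule gives 123.

123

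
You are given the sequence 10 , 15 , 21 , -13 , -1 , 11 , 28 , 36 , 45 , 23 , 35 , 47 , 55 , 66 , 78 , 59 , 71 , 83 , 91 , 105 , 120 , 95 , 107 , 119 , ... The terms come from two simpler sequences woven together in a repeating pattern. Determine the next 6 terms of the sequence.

136, 153, 171, 131, 143, 155

Positions follow the repeating pattern AAABBB; grouping by letter gives 2 tracks.
Subsequence A is 10, 15, 21, 28, 36, 45, 55, 66, 78, 91, 105, 120, which is triangular numbers n(n+1)/2 for n = 4, 5, ….
Subsequence B is -13, -1, 11, 23, 35, 47, 59, 71, 83, 95, 107, 119, which is arithmetic with common difference +12.
The 25th slot belongs to subsequence A; its 13th term is 136.
Position 26 → subsequence A, term 14 = 153.
Term 27 comes from subsequence A (its 15th entry): 171.
Term 28 comes from subsequence B (its 13th entry): 131.
Term 29 comes from subsequence B (its 14th entry): 143.
Position 30 falls in subsequence B as its term 15, giving 155.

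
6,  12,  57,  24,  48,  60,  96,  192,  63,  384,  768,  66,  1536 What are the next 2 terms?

3072, 69

Reading positions in blocks of 3 reveals the pattern AAB — 2 tracks woven together.
Track A: 6, 12, 24, 48, 96, 192, 384, 768, 1536 — geometric, ×2 each step.
Track B: 57, 60, 63, 66 — linear: a_n = 54 + 3·n.
The 14th slot belongs to track A; its 10th term is 3072.
Position 15 falls in track B as its term 5, giving 69.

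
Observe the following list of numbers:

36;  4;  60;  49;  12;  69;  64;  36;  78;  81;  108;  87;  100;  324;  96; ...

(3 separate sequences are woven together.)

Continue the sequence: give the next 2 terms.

The terms cycle through 3 interleaved subsequences.
Subsequence A: 36, 49, 64, 81, 100 (the squares 6², 7², 8², …).
Subsequence B: 4, 12, 36, 108, 324 (a geometric progression (common ratio 3)).
Subsequence C: 60, 69, 78, 87, 96 (arithmetic, step +9).
Position 16 → subsequence A, term 6 = 121.
Term 17 comes from subsequence B (its 6th entry): 972.

121, 972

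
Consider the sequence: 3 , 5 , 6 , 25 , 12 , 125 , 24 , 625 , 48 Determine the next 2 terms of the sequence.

3125, 96

The terms cycle through 2 interleaved subsequences.
Track A = 3, 6, 12, 24, 48: multiplying by 2 each time.
Track B = 5, 25, 125, 625: powers of 5.
Position 10 → track B, term 5 = 3125.
Position 11 falls in track A as its term 6, giving 96.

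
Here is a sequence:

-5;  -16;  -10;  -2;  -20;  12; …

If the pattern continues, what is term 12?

54

Odd-indexed and even-indexed terms follow separate rules.
Subsequence A = -5, -10, -20: geometric with ratio 2.
Subsequence B = -16, -2, 12: linear: a_n = -30 + 14·n.
The 12th slot belongs to subsequence B; its 6th term is 54.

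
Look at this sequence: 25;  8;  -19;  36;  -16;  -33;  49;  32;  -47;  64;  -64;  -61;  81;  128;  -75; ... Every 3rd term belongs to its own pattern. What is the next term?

100

Read the sequence 3 terms at a time; column i is its own pattern.
Subsequence A: 25, 36, 49, 64, 81. Consecutive squares n² from n = 5.
Subsequence B: 8, -16, 32, -64, 128. Geometric, ×-2 each step.
Subsequence C: -19, -33, -47, -61, -75. Subtracting 14 each time.
Term 16 comes from subsequence A (its 6th entry): 100.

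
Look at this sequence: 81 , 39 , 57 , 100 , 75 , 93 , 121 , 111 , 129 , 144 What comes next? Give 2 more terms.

147, 165

Reading positions in blocks of 3 reveals the pattern ABB — 2 tracks woven together.
Stream A: 81, 100, 121, 144. Consecutive squares n² from n = 9.
Stream B: 39, 57, 75, 93, 111, 129. Adding 18 each time.
Position 11 → stream B, term 7 = 147.
Term 12 comes from stream B (its 8th entry): 165.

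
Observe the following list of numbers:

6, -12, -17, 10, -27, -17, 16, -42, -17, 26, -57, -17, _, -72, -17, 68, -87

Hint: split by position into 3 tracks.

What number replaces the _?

The terms cycle through 3 interleaved subsequences.
Track A: 6, 10, 16, 26, ?, 68 (Fibonacci-style (each term is the sum of the two before it)).
Track B: -12, -27, -42, -57, -72, -87 (subtracting 15 each time).
Track C: -17, -17, -17, -17, -17 (constant -17).
Filling track A at index 5 by its rule yields 42.

42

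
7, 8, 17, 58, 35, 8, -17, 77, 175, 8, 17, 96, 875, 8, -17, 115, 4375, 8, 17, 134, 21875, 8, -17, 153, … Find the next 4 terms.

The terms cycle through 4 interleaved subsequences.
Track A: 7, 35, 175, 875, 4375, 21875 — a geometric progression (common ratio 5).
Track B: 8, 8, 8, 8, 8, 8 — constant 8.
Track C: 17, -17, 17, -17, 17, -17 — alternating ±17.
Track D: 58, 77, 96, 115, 134, 153 — arithmetic, step +19.
Position 25 falls in track A as its term 7, giving 109375.
Term 26 comes from track B (its 7th entry): 8.
Position 27 → track C, term 7 = 17.
Term 28 comes from track D (its 7th entry): 172.

109375, 8, 17, 172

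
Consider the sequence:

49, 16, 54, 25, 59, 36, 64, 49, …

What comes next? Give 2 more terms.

Positions 1, 3, 5, … form one subsequence and positions 2, 4, 6, … form another.
Track A = 49, 54, 59, 64: arithmetic with common difference +5.
Track B = 16, 25, 36, 49: perfect squares starting at 4².
Position 9 → track A, term 5 = 69.
The 10th slot belongs to track B; its 5th term is 64.

69, 64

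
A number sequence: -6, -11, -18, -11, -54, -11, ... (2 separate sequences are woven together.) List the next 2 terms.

Positions 1, 3, 5, … form one subsequence and positions 2, 4, 6, … form another.
Stream A = -6, -18, -54: geometric, ×3 each step.
Stream B = -11, -11, -11: always -11.
The 7th slot belongs to stream A; its 4th term is -162.
The 8th slot belongs to stream B; its 4th term is -11.

-162, -11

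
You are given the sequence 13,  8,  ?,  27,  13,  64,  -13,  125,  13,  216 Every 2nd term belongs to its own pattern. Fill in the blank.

-13

Odd-indexed and even-indexed terms follow separate rules.
Track A is 13, ?, 13, -13, 13, which is oscillating between 13 and -13.
Track B is 8, 27, 64, 125, 216, which is consecutive cubes n³ from n = 2.
Track A's pattern makes the blank -13.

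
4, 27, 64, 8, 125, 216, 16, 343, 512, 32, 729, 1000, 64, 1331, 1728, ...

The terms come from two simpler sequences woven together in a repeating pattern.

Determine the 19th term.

256

Positions follow the repeating pattern ABB; grouping by letter gives 2 tracks.
Subsequence A: 4, 8, 16, 32, 64. Multiplying by 2 each time.
Subsequence B: 27, 64, 125, 216, 343, 512, 729, 1000, 1331, 1728. The cubes 3³, 4³, 5³, ….
Position 19 → subsequence A, term 7 = 256.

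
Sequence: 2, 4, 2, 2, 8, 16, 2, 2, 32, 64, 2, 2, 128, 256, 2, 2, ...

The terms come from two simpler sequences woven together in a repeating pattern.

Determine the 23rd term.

Positions follow the repeating pattern AABB; grouping by letter gives 2 tracks.
Track A: 2, 4, 8, 16, 32, 64, 128, 256. Powers of 2.
Track B: 2, 2, 2, 2, 2, 2, 2, 2. The constant sequence 2.
Position 23 → track B, term 11 = 2.

2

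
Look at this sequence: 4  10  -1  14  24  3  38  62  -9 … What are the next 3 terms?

Reading positions in blocks of 3 reveals the pattern AAB — 2 tracks woven together.
Track A: 4, 10, 14, 24, 38, 62 (Fibonacci-style (each term is the sum of the two before it)).
Track B: -1, 3, -9 (a geometric progression (common ratio -3)).
Position 10 → track A, term 7 = 100.
The 11th slot belongs to track A; its 8th term is 162.
Position 12 falls in track B as its term 4, giving 27.

100, 162, 27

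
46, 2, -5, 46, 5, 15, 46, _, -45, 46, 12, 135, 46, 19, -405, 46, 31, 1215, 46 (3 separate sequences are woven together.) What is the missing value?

Read the sequence 3 terms at a time; column i is its own pattern.
Track A: 46, 46, 46, 46, 46, 46, 46 (always 46).
Track B: 2, 5, ?, 12, 19, 31 (each term equals the sum of the previous two).
Track C: -5, 15, -45, 135, -405, 1215 (geometric, ×-3 each step).
Filling track B at index 3 by its rule yields 7.

7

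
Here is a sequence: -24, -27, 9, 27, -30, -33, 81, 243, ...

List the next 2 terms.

-36, -39

The slot pattern repeats as AABB (period 4), so there are 2 interleaved tracks.
Track A: -24, -27, -30, -33 — arithmetic, step −3.
Track B: 9, 27, 81, 243 — geometric with ratio 3.
Position 9 falls in track A as its term 5, giving -36.
Position 10 falls in track A as its term 6, giving -39.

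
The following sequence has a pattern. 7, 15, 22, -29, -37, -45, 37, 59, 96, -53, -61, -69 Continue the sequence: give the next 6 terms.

The slot pattern repeats as AAABBB (period 6), so there are 2 interleaved tracks.
Subsequence A = 7, 15, 22, 37, 59, 96: a Fibonacci-like recurrence a_n = a_{n-1} + a_{n-2}.
Subsequence B = -29, -37, -45, -53, -61, -69: arithmetic, step −8.
Position 13 falls in subsequence A as its term 7, giving 155.
Term 14 comes from subsequence A (its 8th entry): 251.
Position 15 → subsequence A, term 9 = 406.
Position 16 falls in subsequence B as its term 7, giving -77.
Term 17 comes from subsequence B (its 8th entry): -85.
Position 18 → subsequence B, term 9 = -93.

155, 251, 406, -77, -85, -93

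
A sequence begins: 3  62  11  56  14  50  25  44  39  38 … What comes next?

64

Split by position mod 2 into 2 tracks.
Track A: 3, 11, 14, 25, 39 — a Fibonacci-like recurrence a_n = a_{n-1} + a_{n-2}.
Track B: 62, 56, 50, 44, 38 — linear: a_n = 68 − 6·n.
Position 11 → track A, term 6 = 64.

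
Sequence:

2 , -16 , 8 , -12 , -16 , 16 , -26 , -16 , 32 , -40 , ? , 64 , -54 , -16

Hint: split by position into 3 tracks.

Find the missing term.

-16

Split by position mod 3 into 3 tracks.
Stream A: 2, -12, -26, -40, -54 (linear: a_n = 16 − 14·n).
Stream B: -16, -16, -16, ?, -16 (constant -16).
Stream C: 8, 16, 32, 64 (successive powers of 2).
Stream B's pattern makes the blank -16.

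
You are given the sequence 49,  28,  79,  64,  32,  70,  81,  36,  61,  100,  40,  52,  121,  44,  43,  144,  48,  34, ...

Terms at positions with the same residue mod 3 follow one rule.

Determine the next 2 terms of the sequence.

The terms cycle through 3 interleaved subsequences.
Stream A: 49, 64, 81, 100, 121, 144. Consecutive squares n² from n = 7.
Stream B: 28, 32, 36, 40, 44, 48. Arithmetic, step +4.
Stream C: 79, 70, 61, 52, 43, 34. Subtracting 9 each time.
Term 19 comes from stream A (its 7th entry): 169.
Term 20 comes from stream B (its 7th entry): 52.

169, 52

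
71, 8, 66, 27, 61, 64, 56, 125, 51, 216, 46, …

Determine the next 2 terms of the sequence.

Split by position mod 2 into 2 tracks.
Subsequence A: 71, 66, 61, 56, 51, 46. Linear: a_n = 76 − 5·n.
Subsequence B: 8, 27, 64, 125, 216. The cubes 2³, 3³, 4³, ….
Position 12 → subsequence B, term 6 = 343.
Term 13 comes from subsequence A (its 7th entry): 41.

343, 41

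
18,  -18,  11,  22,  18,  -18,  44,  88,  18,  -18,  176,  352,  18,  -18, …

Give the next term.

704

The slot pattern repeats as AABB (period 4), so there are 2 interleaved tracks.
Track A is 18, -18, 18, -18, 18, -18, 18, -18, which is the oscillation 18·(−1)^(n+1).
Track B is 11, 22, 44, 88, 176, 352, which is a geometric progression (common ratio 2).
Position 15 → track B, term 7 = 704.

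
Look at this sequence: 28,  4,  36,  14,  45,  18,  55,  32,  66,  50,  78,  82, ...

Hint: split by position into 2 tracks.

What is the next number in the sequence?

Split by position mod 2 into 2 tracks.
Track A: 28, 36, 45, 55, 66, 78 (triangular numbers n(n+1)/2 for n = 7, 8, …).
Track B: 4, 14, 18, 32, 50, 82 (Fibonacci-style (each term is the sum of the two before it)).
Term 13 comes from track A (its 7th entry): 91.

91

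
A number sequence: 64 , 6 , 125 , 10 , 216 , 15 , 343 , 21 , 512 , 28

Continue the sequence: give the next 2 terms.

729, 36

Split by position mod 2 into 2 tracks.
Stream A is 64, 125, 216, 343, 512, which is the cubes 4³, 5³, 6³, ….
Stream B is 6, 10, 15, 21, 28, which is triangular numbers n(n+1)/2 for n = 3, 4, ….
The 11th slot belongs to stream A; its 6th term is 729.
Position 12 → stream B, term 6 = 36.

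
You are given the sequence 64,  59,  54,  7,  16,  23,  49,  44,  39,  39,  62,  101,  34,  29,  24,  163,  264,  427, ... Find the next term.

Positions follow the repeating pattern AAABBB; grouping by letter gives 2 tracks.
Track A is 64, 59, 54, 49, 44, 39, 34, 29, 24, which is linear: a_n = 69 − 5·n.
Track B is 7, 16, 23, 39, 62, 101, 163, 264, 427, which is Fibonacci-style (each term is the sum of the two before it).
The 19th slot belongs to track A; its 10th term is 19.

19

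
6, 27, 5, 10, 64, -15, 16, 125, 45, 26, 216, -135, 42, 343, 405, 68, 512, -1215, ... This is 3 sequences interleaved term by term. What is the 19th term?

110

Taking every 3rd term gives 3 separate tracks.
Subsequence A: 6, 10, 16, 26, 42, 68. Fibonacci-style (each term is the sum of the two before it).
Subsequence B: 27, 64, 125, 216, 343, 512. The cubes 3³, 4³, 5³, ….
Subsequence C: 5, -15, 45, -135, 405, -1215. Multiplying by -3 each time.
The 19th slot belongs to subsequence A; its 7th term is 110.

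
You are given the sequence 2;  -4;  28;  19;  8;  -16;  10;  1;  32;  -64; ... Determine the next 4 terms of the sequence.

Reading positions in blocks of 4 reveals the pattern AABB — 2 tracks woven together.
Subsequence A: 2, -4, 8, -16, 32, -64 — geometric with ratio -2.
Subsequence B: 28, 19, 10, 1 — linear: a_n = 37 − 9·n.
Position 11 → subsequence B, term 5 = -8.
Position 12 → subsequence B, term 6 = -17.
Position 13 falls in subsequence A as its term 7, giving 128.
Term 14 comes from subsequence A (its 8th entry): -256.

-8, -17, 128, -256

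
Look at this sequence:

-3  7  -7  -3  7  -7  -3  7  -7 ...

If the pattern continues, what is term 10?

The slot pattern repeats as ABB (period 3), so there are 2 interleaved tracks.
Track A: -3, -3, -3 (the constant sequence -3).
Track B: 7, -7, 7, -7, 7, -7 (oscillating between 7 and -7).
Term 10 comes from track A (its 4th entry): -3.

-3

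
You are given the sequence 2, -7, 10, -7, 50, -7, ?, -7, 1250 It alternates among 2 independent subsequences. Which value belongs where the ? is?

250

Positions 1, 3, 5, … form one subsequence and positions 2, 4, 6, … form another.
Track A: 2, 10, 50, ?, 1250 (multiplying by 5 each time).
Track B: -7, -7, -7, -7 (always -7).
So the missing entry in track A is 250.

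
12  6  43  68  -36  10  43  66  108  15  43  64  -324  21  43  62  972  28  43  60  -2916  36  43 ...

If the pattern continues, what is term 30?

55

Read the sequence 4 terms at a time; column i is its own pattern.
Track A is 12, -36, 108, -324, 972, -2916, which is geometric, ×-3 each step.
Track B is 6, 10, 15, 21, 28, 36, which is triangular numbers starting at T_3.
Track C is 43, 43, 43, 43, 43, 43, which is the constant sequence 43.
Track D is 68, 66, 64, 62, 60, which is linear: a_n = 70 − 2·n.
Position 30 → track B, term 8 = 55.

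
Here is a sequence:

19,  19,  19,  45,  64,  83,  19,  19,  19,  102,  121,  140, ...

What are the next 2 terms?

The slot pattern repeats as AAABBB (period 6), so there are 2 interleaved tracks.
Track A = 19, 19, 19, 19, 19, 19: the constant sequence 19.
Track B = 45, 64, 83, 102, 121, 140: arithmetic, step +19.
Term 13 comes from track A (its 7th entry): 19.
The 14th slot belongs to track A; its 8th term is 19.

19, 19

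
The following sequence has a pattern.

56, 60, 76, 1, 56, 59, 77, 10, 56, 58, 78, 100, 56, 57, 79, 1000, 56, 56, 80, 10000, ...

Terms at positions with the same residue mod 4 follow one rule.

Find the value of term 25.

56

The terms cycle through 4 interleaved subsequences.
Stream A: 56, 56, 56, 56, 56 — constant 56.
Stream B: 60, 59, 58, 57, 56 — linear: a_n = 61 − n.
Stream C: 76, 77, 78, 79, 80 — arithmetic with common difference +1.
Stream D: 1, 10, 100, 1000, 10000 — geometric, ×10 each step.
Term 25 comes from stream A (its 7th entry): 56.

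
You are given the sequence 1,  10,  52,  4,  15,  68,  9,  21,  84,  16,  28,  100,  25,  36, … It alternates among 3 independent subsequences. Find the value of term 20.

55

Taking every 3rd term gives 3 separate tracks.
Track A: 1, 4, 9, 16, 25. Consecutive squares n² from n = 1.
Track B: 10, 15, 21, 28, 36. Triangular numbers n(n+1)/2 for n = 4, 5, ….
Track C: 52, 68, 84, 100. Linear: a_n = 36 + 16·n.
Term 20 comes from track B (its 7th entry): 55.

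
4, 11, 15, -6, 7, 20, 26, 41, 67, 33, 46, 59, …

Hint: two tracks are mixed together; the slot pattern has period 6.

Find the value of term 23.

The slot pattern repeats as AAABBB (period 6), so there are 2 interleaved tracks.
Stream A: 4, 11, 15, 26, 41, 67 — each term equals the sum of the previous two.
Stream B: -6, 7, 20, 33, 46, 59 — linear: a_n = -19 + 13·n.
Position 23 falls in stream B as its term 11, giving 124.

124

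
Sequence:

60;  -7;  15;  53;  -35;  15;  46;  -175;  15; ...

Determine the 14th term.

-4375

Taking every 3rd term gives 3 separate tracks.
Track A: 60, 53, 46 — arithmetic, step −7.
Track B: -7, -35, -175 — geometric, ×5 each step.
Track C: 15, 15, 15 — the constant sequence 15.
Position 14 falls in track B as its term 5, giving -4375.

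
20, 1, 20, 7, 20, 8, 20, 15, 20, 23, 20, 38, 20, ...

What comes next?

61

Taking every 2nd term gives 2 separate tracks.
Track A = 20, 20, 20, 20, 20, 20, 20: constant 20.
Track B = 1, 7, 8, 15, 23, 38: Fibonacci-style (each term is the sum of the two before it).
The 14th slot belongs to track B; its 7th term is 61.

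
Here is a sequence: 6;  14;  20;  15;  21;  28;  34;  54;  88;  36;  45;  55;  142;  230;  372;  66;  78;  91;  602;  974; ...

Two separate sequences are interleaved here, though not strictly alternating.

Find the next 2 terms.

Positions follow the repeating pattern AAABBB; grouping by letter gives 2 tracks.
Track A: 6, 14, 20, 34, 54, 88, 142, 230, 372, 602, 974 (a Fibonacci-like recurrence a_n = a_{n-1} + a_{n-2}).
Track B: 15, 21, 28, 36, 45, 55, 66, 78, 91 (triangular numbers n(n+1)/2 for n = 5, 6, …).
Term 21 comes from track A (its 12th entry): 1576.
Term 22 comes from track B (its 10th entry): 105.

1576, 105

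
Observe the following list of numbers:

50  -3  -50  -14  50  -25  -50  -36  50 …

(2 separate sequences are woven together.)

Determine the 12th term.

-58

Positions 1, 3, 5, … form one subsequence and positions 2, 4, 6, … form another.
Stream A: 50, -50, 50, -50, 50 (the oscillation 50·(−1)^(n+1)).
Stream B: -3, -14, -25, -36 (arithmetic with common difference −11).
The 12th slot belongs to stream B; its 6th term is -58.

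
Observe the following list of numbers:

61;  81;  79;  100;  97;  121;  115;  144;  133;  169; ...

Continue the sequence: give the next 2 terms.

The terms cycle through 2 interleaved subsequences.
Stream A = 61, 79, 97, 115, 133: linear: a_n = 43 + 18·n.
Stream B = 81, 100, 121, 144, 169: the squares 9², 10², 11², ….
Position 11 falls in stream A as its term 6, giving 151.
Position 12 → stream B, term 6 = 196.

151, 196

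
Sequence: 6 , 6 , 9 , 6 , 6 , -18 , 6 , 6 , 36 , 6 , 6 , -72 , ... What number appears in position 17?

Positions follow the repeating pattern AAB; grouping by letter gives 2 tracks.
Track A is 6, 6, 6, 6, 6, 6, 6, 6, which is always 6.
Track B is 9, -18, 36, -72, which is multiplying by -2 each time.
Position 17 falls in track A as its term 12, giving 6.

6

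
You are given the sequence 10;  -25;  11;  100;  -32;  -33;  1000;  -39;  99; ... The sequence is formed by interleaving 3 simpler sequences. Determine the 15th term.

Split by position mod 3: positions 1, 4, 7, … form one track, and each other residue class forms its own.
Subsequence A: 10, 100, 1000 (successive powers of 10).
Subsequence B: -25, -32, -39 (subtracting 7 each time).
Subsequence C: 11, -33, 99 (geometric, ×-3 each step).
Position 15 → subsequence C, term 5 = 891.

891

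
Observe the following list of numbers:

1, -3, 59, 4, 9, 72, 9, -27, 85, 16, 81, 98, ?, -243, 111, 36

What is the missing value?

25

Taking every 3rd term gives 3 separate tracks.
Subsequence A: 1, 4, 9, 16, ?, 36 (perfect squares starting at 1²).
Subsequence B: -3, 9, -27, 81, -243 (multiplying by -3 each time).
Subsequence C: 59, 72, 85, 98, 111 (adding 13 each time).
The gap is subsequence A's term 5; the rule gives 25.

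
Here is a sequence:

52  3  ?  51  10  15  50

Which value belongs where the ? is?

6

The slot pattern repeats as ABB (period 3), so there are 2 interleaved tracks.
Track A = 52, 51, 50: arithmetic, step −1.
Track B = 3, ?, 10, 15: triangular numbers n(n+1)/2 for n = 2, 3, ….
Filling track B at index 2 by its rule yields 6.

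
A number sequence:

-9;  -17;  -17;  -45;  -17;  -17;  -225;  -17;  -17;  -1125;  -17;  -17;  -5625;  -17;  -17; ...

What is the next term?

-28125

The slot pattern repeats as ABB (period 3), so there are 2 interleaved tracks.
Track A: -9, -45, -225, -1125, -5625 — geometric, ×5 each step.
Track B: -17, -17, -17, -17, -17, -17, -17, -17, -17, -17 — constant -17.
Term 16 comes from track A (its 6th entry): -28125.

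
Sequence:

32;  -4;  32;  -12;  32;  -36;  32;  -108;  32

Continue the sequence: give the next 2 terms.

-324, 32

The terms cycle through 2 interleaved subsequences.
Subsequence A: 32, 32, 32, 32, 32 — always 32.
Subsequence B: -4, -12, -36, -108 — a geometric progression (common ratio 3).
Term 10 comes from subsequence B (its 5th entry): -324.
Position 11 falls in subsequence A as its term 6, giving 32.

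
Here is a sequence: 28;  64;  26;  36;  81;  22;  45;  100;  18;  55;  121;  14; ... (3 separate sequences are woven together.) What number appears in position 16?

78

Taking every 3rd term gives 3 separate tracks.
Track A: 28, 36, 45, 55 — triangular numbers starting at T_7.
Track B: 64, 81, 100, 121 — consecutive squares n² from n = 8.
Track C: 26, 22, 18, 14 — arithmetic, step −4.
Position 16 → track A, term 6 = 78.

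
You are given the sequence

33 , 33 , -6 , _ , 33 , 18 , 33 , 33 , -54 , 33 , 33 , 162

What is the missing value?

Positions follow the repeating pattern AAB; grouping by letter gives 2 tracks.
Track A: 33, 33, ?, 33, 33, 33, 33, 33 (always 33).
Track B: -6, 18, -54, 162 (geometric with ratio -3).
Track A's pattern makes the blank 33.

33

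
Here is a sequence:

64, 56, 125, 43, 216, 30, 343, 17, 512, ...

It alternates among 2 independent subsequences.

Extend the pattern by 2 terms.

Taking every 2nd term gives 2 separate tracks.
Subsequence A: 64, 125, 216, 343, 512 (the cubes 4³, 5³, 6³, …).
Subsequence B: 56, 43, 30, 17 (linear: a_n = 69 − 13·n).
Position 10 → subsequence B, term 5 = 4.
Position 11 → subsequence A, term 6 = 729.

4, 729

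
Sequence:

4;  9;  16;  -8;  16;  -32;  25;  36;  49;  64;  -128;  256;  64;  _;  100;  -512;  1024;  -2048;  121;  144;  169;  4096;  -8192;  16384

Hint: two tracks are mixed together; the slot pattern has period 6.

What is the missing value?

81

The slot pattern repeats as AAABBB (period 6), so there are 2 interleaved tracks.
Track A: 4, 9, 16, 25, 36, 49, 64, ?, 100, 121, 144, 169 (consecutive squares n² from n = 2).
Track B: -8, 16, -32, 64, -128, 256, -512, 1024, -2048, 4096, -8192, 16384 (a geometric progression (common ratio -2)).
Track A's pattern makes the blank 81.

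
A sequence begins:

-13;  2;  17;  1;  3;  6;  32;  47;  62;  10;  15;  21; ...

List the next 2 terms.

77, 92

Positions follow the repeating pattern AAABBB; grouping by letter gives 2 tracks.
Stream A: -13, 2, 17, 32, 47, 62. Arithmetic with common difference +15.
Stream B: 1, 3, 6, 10, 15, 21. Triangular numbers n(n+1)/2 for n = 1, 2, ….
The 13th slot belongs to stream A; its 7th term is 77.
Term 14 comes from stream A (its 8th entry): 92.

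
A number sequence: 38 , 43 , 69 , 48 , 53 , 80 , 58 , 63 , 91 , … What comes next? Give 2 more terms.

Reading positions in blocks of 3 reveals the pattern AAB — 2 tracks woven together.
Track A: 38, 43, 48, 53, 58, 63 (adding 5 each time).
Track B: 69, 80, 91 (linear: a_n = 58 + 11·n).
Position 10 → track A, term 7 = 68.
Position 11 falls in track A as its term 8, giving 73.

68, 73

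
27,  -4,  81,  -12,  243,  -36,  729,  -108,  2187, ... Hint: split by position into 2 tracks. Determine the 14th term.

Taking every 2nd term gives 2 separate tracks.
Subsequence A: 27, 81, 243, 729, 2187 — powers of 3.
Subsequence B: -4, -12, -36, -108 — geometric with ratio 3.
Position 14 falls in subsequence B as its term 7, giving -2916.

-2916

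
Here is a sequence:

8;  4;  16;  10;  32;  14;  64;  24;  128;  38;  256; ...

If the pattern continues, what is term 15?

1024

Taking every 2nd term gives 2 separate tracks.
Stream A: 8, 16, 32, 64, 128, 256 — powers of 2.
Stream B: 4, 10, 14, 24, 38 — a Fibonacci-like recurrence a_n = a_{n-1} + a_{n-2}.
The 15th slot belongs to stream A; its 8th term is 1024.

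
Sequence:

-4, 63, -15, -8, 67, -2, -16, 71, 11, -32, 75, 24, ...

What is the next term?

-64

Taking every 3rd term gives 3 separate tracks.
Track A: -4, -8, -16, -32. A geometric progression (common ratio 2).
Track B: 63, 67, 71, 75. Linear: a_n = 59 + 4·n.
Track C: -15, -2, 11, 24. Arithmetic, step +13.
The 13th slot belongs to track A; its 5th term is -64.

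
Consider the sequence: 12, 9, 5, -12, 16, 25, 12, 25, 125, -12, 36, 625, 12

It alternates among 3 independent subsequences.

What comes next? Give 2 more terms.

49, 3125

Read the sequence 3 terms at a time; column i is its own pattern.
Stream A: 12, -12, 12, -12, 12 — oscillating between 12 and -12.
Stream B: 9, 16, 25, 36 — perfect squares starting at 3².
Stream C: 5, 25, 125, 625 — successive powers of 5.
Position 14 falls in stream B as its term 5, giving 49.
Position 15 falls in stream C as its term 5, giving 3125.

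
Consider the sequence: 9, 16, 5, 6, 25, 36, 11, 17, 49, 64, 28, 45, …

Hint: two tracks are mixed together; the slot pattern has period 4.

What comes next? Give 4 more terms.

Reading positions in blocks of 4 reveals the pattern AABB — 2 tracks woven together.
Stream A: 9, 16, 25, 36, 49, 64 (consecutive squares n² from n = 3).
Stream B: 5, 6, 11, 17, 28, 45 (each term equals the sum of the previous two).
Position 13 → stream A, term 7 = 81.
Position 14 falls in stream A as its term 8, giving 100.
Term 15 comes from stream B (its 7th entry): 73.
Position 16 falls in stream B as its term 8, giving 118.

81, 100, 73, 118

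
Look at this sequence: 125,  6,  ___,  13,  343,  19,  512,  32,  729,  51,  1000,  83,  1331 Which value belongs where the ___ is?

The terms cycle through 2 interleaved subsequences.
Subsequence A: 125, ?, 343, 512, 729, 1000, 1331 — consecutive cubes n³ from n = 5.
Subsequence B: 6, 13, 19, 32, 51, 83 — each term equals the sum of the previous two.
So the missing entry in subsequence A is 216.

216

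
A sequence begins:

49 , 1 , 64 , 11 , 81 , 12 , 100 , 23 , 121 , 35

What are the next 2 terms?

Positions 1, 3, 5, … form one subsequence and positions 2, 4, 6, … form another.
Track A = 49, 64, 81, 100, 121: the squares 7², 8², 9², ….
Track B = 1, 11, 12, 23, 35: Fibonacci-style (each term is the sum of the two before it).
Position 11 falls in track A as its term 6, giving 144.
Term 12 comes from track B (its 6th entry): 58.

144, 58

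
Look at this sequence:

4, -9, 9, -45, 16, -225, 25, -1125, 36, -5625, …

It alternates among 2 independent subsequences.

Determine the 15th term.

Taking every 2nd term gives 2 separate tracks.
Subsequence A is 4, 9, 16, 25, 36, which is perfect squares starting at 2².
Subsequence B is -9, -45, -225, -1125, -5625, which is geometric with ratio 5.
Position 15 → subsequence A, term 8 = 81.

81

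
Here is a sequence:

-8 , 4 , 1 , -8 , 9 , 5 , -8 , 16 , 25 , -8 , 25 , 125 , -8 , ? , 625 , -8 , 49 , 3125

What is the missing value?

36

Read the sequence 3 terms at a time; column i is its own pattern.
Track A is -8, -8, -8, -8, -8, -8, which is the constant sequence -8.
Track B is 4, 9, 16, 25, ?, 49, which is perfect squares starting at 2².
Track C is 1, 5, 25, 125, 625, 3125, which is powers 5^0, 5^1, 5^2, ….
The gap is track B's term 5; the rule gives 36.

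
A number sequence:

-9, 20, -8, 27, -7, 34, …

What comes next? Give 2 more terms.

-6, 41

Split by position mod 2 into 2 tracks.
Track A: -9, -8, -7 (arithmetic, step +1).
Track B: 20, 27, 34 (arithmetic, step +7).
Term 7 comes from track A (its 4th entry): -6.
Position 8 → track B, term 4 = 41.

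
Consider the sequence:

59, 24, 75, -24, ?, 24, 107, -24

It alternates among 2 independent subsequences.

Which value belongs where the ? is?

Split by position mod 2 into 2 tracks.
Subsequence A: 59, 75, ?, 107 (arithmetic, step +16).
Subsequence B: 24, -24, 24, -24 (alternating ±24).
So the missing entry in subsequence A is 91.

91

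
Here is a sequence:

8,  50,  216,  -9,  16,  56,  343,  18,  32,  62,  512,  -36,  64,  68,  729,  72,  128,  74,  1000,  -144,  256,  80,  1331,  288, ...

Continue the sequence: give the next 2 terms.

Split by position mod 4 into 4 tracks.
Track A is 8, 16, 32, 64, 128, 256, which is powers of 2.
Track B is 50, 56, 62, 68, 74, 80, which is linear: a_n = 44 + 6·n.
Track C is 216, 343, 512, 729, 1000, 1331, which is perfect cubes starting at 6³.
Track D is -9, 18, -36, 72, -144, 288, which is geometric with ratio -2.
Position 25 → track A, term 7 = 512.
Position 26 → track B, term 7 = 86.

512, 86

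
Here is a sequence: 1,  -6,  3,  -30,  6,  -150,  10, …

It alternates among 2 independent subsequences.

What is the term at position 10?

-3750

Taking every 2nd term gives 2 separate tracks.
Stream A: 1, 3, 6, 10 — triangular numbers starting at T_1.
Stream B: -6, -30, -150 — a geometric progression (common ratio 5).
Position 10 falls in stream B as its term 5, giving -3750.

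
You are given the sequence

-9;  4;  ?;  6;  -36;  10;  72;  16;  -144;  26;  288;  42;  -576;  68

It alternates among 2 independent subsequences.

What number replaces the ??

The terms cycle through 2 interleaved subsequences.
Track A = -9, ?, -36, 72, -144, 288, -576: geometric with ratio -2.
Track B = 4, 6, 10, 16, 26, 42, 68: each term equals the sum of the previous two.
The gap is track A's term 2; the rule gives 18.

18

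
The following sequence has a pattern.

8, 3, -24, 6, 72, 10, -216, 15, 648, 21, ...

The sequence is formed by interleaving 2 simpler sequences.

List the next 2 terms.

Split by position mod 2 into 2 tracks.
Track A = 8, -24, 72, -216, 648: a geometric progression (common ratio -3).
Track B = 3, 6, 10, 15, 21: triangular numbers n(n+1)/2 for n = 2, 3, ….
Term 11 comes from track A (its 6th entry): -1944.
Position 12 falls in track B as its term 6, giving 28.

-1944, 28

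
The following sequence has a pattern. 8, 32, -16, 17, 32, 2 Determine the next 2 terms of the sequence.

Odd-indexed and even-indexed terms follow separate rules.
Subsequence A: 8, -16, 32 (a geometric progression (common ratio -2)).
Subsequence B: 32, 17, 2 (linear: a_n = 47 − 15·n).
Position 7 → subsequence A, term 4 = -64.
The 8th slot belongs to subsequence B; its 4th term is -13.

-64, -13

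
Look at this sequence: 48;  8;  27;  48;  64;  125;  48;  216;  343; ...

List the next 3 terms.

Positions follow the repeating pattern ABB; grouping by letter gives 2 tracks.
Stream A: 48, 48, 48. Constant 48.
Stream B: 8, 27, 64, 125, 216, 343. The cubes 2³, 3³, 4³, ….
Position 10 → stream A, term 4 = 48.
The 11th slot belongs to stream B; its 7th term is 512.
Position 12 → stream B, term 8 = 729.

48, 512, 729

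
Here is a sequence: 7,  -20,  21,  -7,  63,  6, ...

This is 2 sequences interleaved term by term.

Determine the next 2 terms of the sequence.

189, 19

Odd-indexed and even-indexed terms follow separate rules.
Subsequence A = 7, 21, 63: geometric with ratio 3.
Subsequence B = -20, -7, 6: adding 13 each time.
The 7th slot belongs to subsequence A; its 4th term is 189.
Position 8 falls in subsequence B as its term 4, giving 19.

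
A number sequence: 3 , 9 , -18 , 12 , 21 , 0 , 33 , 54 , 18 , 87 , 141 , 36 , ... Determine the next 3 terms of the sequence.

228, 369, 54

The slot pattern repeats as AAB (period 3), so there are 2 interleaved tracks.
Track A: 3, 9, 12, 21, 33, 54, 87, 141. Each term equals the sum of the previous two.
Track B: -18, 0, 18, 36. Linear: a_n = -36 + 18·n.
Position 13 → track A, term 9 = 228.
Term 14 comes from track A (its 10th entry): 369.
Position 15 → track B, term 5 = 54.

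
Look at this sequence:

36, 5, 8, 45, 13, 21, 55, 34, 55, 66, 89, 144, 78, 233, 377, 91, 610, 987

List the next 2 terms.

105, 1597

Positions follow the repeating pattern ABB; grouping by letter gives 2 tracks.
Track A is 36, 45, 55, 66, 78, 91, which is the triangular numbers T_8, T_9, ….
Track B is 5, 8, 13, 21, 34, 55, 89, 144, 233, 377, 610, 987, which is Fibonacci-style (each term is the sum of the two before it).
Term 19 comes from track A (its 7th entry): 105.
The 20th slot belongs to track B; its 13th term is 1597.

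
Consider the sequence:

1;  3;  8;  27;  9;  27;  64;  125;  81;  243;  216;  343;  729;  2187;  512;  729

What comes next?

6561

Reading positions in blocks of 4 reveals the pattern AABB — 2 tracks woven together.
Stream A is 1, 3, 9, 27, 81, 243, 729, 2187, which is geometric with ratio 3.
Stream B is 8, 27, 64, 125, 216, 343, 512, 729, which is the cubes 2³, 3³, 4³, ….
Term 17 comes from stream A (its 9th entry): 6561.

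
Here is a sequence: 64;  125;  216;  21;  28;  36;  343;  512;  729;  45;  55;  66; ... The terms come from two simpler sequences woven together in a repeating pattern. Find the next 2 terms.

The slot pattern repeats as AAABBB (period 6), so there are 2 interleaved tracks.
Subsequence A: 64, 125, 216, 343, 512, 729. The cubes 4³, 5³, 6³, ….
Subsequence B: 21, 28, 36, 45, 55, 66. Triangular numbers starting at T_6.
The 13th slot belongs to subsequence A; its 7th term is 1000.
The 14th slot belongs to subsequence A; its 8th term is 1331.

1000, 1331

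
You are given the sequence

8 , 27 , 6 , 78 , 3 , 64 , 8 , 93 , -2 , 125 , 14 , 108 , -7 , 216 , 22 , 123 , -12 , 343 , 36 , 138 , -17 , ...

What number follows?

Split by position mod 4 into 4 tracks.
Track A: 8, 3, -2, -7, -12, -17 (linear: a_n = 13 − 5·n).
Track B: 27, 64, 125, 216, 343 (the cubes 3³, 4³, 5³, …).
Track C: 6, 8, 14, 22, 36 (Fibonacci-style (each term is the sum of the two before it)).
Track D: 78, 93, 108, 123, 138 (adding 15 each time).
Term 22 comes from track B (its 6th entry): 512.

512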